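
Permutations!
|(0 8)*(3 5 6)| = 6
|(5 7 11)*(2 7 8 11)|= |(2 7)(5 8 11)|= 6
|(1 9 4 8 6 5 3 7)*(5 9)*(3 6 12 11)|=|(1 5 6 9 4 8 12 11 3 7)|=10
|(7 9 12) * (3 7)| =4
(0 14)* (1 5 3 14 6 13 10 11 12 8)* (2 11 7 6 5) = (0 5 3 14)(1 2 11 12 8)(6 13 10 7) = [5, 2, 11, 14, 4, 3, 13, 6, 1, 9, 7, 12, 8, 10, 0]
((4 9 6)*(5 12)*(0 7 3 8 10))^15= [0, 1, 2, 3, 4, 12, 6, 7, 8, 9, 10, 11, 5]= (5 12)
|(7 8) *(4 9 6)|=|(4 9 6)(7 8)|=6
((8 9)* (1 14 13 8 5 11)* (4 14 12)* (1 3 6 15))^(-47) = (1 12 4 14 13 8 9 5 11 3 6 15) = [0, 12, 2, 6, 14, 11, 15, 7, 9, 5, 10, 3, 4, 8, 13, 1]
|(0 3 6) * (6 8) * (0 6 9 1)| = 5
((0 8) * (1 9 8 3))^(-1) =(0 8 9 1 3) =[8, 3, 2, 0, 4, 5, 6, 7, 9, 1]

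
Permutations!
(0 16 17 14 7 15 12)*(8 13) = (0 16 17 14 7 15 12)(8 13) = [16, 1, 2, 3, 4, 5, 6, 15, 13, 9, 10, 11, 0, 8, 7, 12, 17, 14]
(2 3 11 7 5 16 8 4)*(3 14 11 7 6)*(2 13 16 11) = (2 14)(3 7 5 11 6)(4 13 16 8) = [0, 1, 14, 7, 13, 11, 3, 5, 4, 9, 10, 6, 12, 16, 2, 15, 8]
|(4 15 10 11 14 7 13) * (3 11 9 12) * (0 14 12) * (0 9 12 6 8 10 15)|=30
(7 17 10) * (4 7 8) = (4 7 17 10 8) = [0, 1, 2, 3, 7, 5, 6, 17, 4, 9, 8, 11, 12, 13, 14, 15, 16, 10]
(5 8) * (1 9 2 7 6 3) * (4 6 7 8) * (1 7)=(1 9 2 8 5 4 6 3 7)=[0, 9, 8, 7, 6, 4, 3, 1, 5, 2]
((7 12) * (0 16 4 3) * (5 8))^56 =[0, 1, 2, 3, 4, 5, 6, 7, 8, 9, 10, 11, 12, 13, 14, 15, 16] =(16)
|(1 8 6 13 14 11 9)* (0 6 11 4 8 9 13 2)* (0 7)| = |(0 6 2 7)(1 9)(4 8 11 13 14)| = 20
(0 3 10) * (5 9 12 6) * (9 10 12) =(0 3 12 6 5 10) =[3, 1, 2, 12, 4, 10, 5, 7, 8, 9, 0, 11, 6]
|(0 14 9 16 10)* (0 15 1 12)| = 8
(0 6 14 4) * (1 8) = (0 6 14 4)(1 8) = [6, 8, 2, 3, 0, 5, 14, 7, 1, 9, 10, 11, 12, 13, 4]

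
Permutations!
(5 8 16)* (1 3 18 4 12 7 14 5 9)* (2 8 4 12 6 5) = (1 3 18 12 7 14 2 8 16 9)(4 6 5) = [0, 3, 8, 18, 6, 4, 5, 14, 16, 1, 10, 11, 7, 13, 2, 15, 9, 17, 12]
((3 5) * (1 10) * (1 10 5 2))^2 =(10)(1 3)(2 5) =[0, 3, 5, 1, 4, 2, 6, 7, 8, 9, 10]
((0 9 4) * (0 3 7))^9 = (0 7 3 4 9) = [7, 1, 2, 4, 9, 5, 6, 3, 8, 0]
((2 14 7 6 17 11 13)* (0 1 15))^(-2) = (0 1 15)(2 11 6 14 13 17 7) = [1, 15, 11, 3, 4, 5, 14, 2, 8, 9, 10, 6, 12, 17, 13, 0, 16, 7]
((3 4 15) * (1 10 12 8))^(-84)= (15)= [0, 1, 2, 3, 4, 5, 6, 7, 8, 9, 10, 11, 12, 13, 14, 15]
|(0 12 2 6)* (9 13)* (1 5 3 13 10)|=|(0 12 2 6)(1 5 3 13 9 10)|=12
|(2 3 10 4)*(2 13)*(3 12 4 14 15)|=|(2 12 4 13)(3 10 14 15)|=4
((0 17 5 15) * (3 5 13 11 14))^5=(0 3 13 15 14 17 5 11)=[3, 1, 2, 13, 4, 11, 6, 7, 8, 9, 10, 0, 12, 15, 17, 14, 16, 5]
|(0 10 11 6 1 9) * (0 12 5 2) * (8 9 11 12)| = |(0 10 12 5 2)(1 11 6)(8 9)| = 30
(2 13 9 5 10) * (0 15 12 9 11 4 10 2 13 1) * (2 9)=(0 15 12 2 1)(4 10 13 11)(5 9)=[15, 0, 1, 3, 10, 9, 6, 7, 8, 5, 13, 4, 2, 11, 14, 12]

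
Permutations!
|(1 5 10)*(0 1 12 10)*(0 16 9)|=10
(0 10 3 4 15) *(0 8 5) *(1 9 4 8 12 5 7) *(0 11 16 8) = (0 10 3)(1 9 4 15 12 5 11 16 8 7) = [10, 9, 2, 0, 15, 11, 6, 1, 7, 4, 3, 16, 5, 13, 14, 12, 8]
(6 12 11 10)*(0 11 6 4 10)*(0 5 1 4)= [11, 4, 2, 3, 10, 1, 12, 7, 8, 9, 0, 5, 6]= (0 11 5 1 4 10)(6 12)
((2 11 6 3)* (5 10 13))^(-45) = [0, 1, 3, 6, 4, 5, 11, 7, 8, 9, 10, 2, 12, 13] = (13)(2 3 6 11)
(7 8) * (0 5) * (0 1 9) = (0 5 1 9)(7 8) = [5, 9, 2, 3, 4, 1, 6, 8, 7, 0]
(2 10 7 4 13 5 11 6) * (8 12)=(2 10 7 4 13 5 11 6)(8 12)=[0, 1, 10, 3, 13, 11, 2, 4, 12, 9, 7, 6, 8, 5]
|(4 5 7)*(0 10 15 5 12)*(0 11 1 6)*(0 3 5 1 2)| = |(0 10 15 1 6 3 5 7 4 12 11 2)| = 12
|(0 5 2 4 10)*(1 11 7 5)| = 8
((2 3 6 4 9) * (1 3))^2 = [0, 6, 3, 4, 2, 5, 9, 7, 8, 1] = (1 6 9)(2 3 4)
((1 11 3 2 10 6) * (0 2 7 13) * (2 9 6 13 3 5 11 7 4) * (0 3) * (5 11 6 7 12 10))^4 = (0 9 7)(1 3 6 13 5 10 2 12 4) = [9, 3, 12, 6, 1, 10, 13, 0, 8, 7, 2, 11, 4, 5]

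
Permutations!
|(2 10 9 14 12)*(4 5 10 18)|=|(2 18 4 5 10 9 14 12)|=8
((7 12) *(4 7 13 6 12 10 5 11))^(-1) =(4 11 5 10 7)(6 13 12) =[0, 1, 2, 3, 11, 10, 13, 4, 8, 9, 7, 5, 6, 12]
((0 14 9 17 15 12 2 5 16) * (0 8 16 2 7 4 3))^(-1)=(0 3 4 7 12 15 17 9 14)(2 5)(8 16)=[3, 1, 5, 4, 7, 2, 6, 12, 16, 14, 10, 11, 15, 13, 0, 17, 8, 9]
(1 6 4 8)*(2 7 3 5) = (1 6 4 8)(2 7 3 5) = [0, 6, 7, 5, 8, 2, 4, 3, 1]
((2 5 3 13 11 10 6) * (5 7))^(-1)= (2 6 10 11 13 3 5 7)= [0, 1, 6, 5, 4, 7, 10, 2, 8, 9, 11, 13, 12, 3]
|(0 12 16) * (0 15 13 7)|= 6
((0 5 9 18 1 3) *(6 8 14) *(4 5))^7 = (18)(6 8 14) = [0, 1, 2, 3, 4, 5, 8, 7, 14, 9, 10, 11, 12, 13, 6, 15, 16, 17, 18]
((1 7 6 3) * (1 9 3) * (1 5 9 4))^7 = (9) = [0, 1, 2, 3, 4, 5, 6, 7, 8, 9]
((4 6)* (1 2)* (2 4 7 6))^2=(7)(1 2 4)=[0, 2, 4, 3, 1, 5, 6, 7]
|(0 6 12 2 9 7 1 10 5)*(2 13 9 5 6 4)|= |(0 4 2 5)(1 10 6 12 13 9 7)|= 28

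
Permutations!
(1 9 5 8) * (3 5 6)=(1 9 6 3 5 8)=[0, 9, 2, 5, 4, 8, 3, 7, 1, 6]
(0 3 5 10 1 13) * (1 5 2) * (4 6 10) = (0 3 2 1 13)(4 6 10 5) = [3, 13, 1, 2, 6, 4, 10, 7, 8, 9, 5, 11, 12, 0]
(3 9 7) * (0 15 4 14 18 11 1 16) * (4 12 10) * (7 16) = (0 15 12 10 4 14 18 11 1 7 3 9 16) = [15, 7, 2, 9, 14, 5, 6, 3, 8, 16, 4, 1, 10, 13, 18, 12, 0, 17, 11]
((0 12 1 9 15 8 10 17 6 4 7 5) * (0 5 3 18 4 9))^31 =[12, 0, 2, 7, 18, 5, 9, 4, 10, 15, 17, 11, 1, 13, 14, 8, 16, 6, 3] =(0 12 1)(3 7 4 18)(6 9 15 8 10 17)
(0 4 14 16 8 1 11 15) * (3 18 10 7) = (0 4 14 16 8 1 11 15)(3 18 10 7) = [4, 11, 2, 18, 14, 5, 6, 3, 1, 9, 7, 15, 12, 13, 16, 0, 8, 17, 10]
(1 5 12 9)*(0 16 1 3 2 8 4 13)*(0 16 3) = (0 3 2 8 4 13 16 1 5 12 9) = [3, 5, 8, 2, 13, 12, 6, 7, 4, 0, 10, 11, 9, 16, 14, 15, 1]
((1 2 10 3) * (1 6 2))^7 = (2 6 3 10) = [0, 1, 6, 10, 4, 5, 3, 7, 8, 9, 2]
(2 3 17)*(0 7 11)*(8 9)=(0 7 11)(2 3 17)(8 9)=[7, 1, 3, 17, 4, 5, 6, 11, 9, 8, 10, 0, 12, 13, 14, 15, 16, 2]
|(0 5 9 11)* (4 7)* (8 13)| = 4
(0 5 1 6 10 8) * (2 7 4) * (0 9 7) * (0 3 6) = [5, 0, 3, 6, 2, 1, 10, 4, 9, 7, 8] = (0 5 1)(2 3 6 10 8 9 7 4)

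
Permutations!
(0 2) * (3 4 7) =(0 2)(3 4 7) =[2, 1, 0, 4, 7, 5, 6, 3]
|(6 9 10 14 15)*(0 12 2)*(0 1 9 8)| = |(0 12 2 1 9 10 14 15 6 8)| = 10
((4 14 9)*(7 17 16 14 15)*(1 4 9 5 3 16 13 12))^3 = (1 7 12 15 13 4 17)(3 5 14 16) = [0, 7, 2, 5, 17, 14, 6, 12, 8, 9, 10, 11, 15, 4, 16, 13, 3, 1]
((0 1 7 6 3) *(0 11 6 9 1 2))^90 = (11) = [0, 1, 2, 3, 4, 5, 6, 7, 8, 9, 10, 11]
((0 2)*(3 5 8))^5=[2, 1, 0, 8, 4, 3, 6, 7, 5]=(0 2)(3 8 5)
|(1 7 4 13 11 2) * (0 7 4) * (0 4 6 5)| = |(0 7 4 13 11 2 1 6 5)| = 9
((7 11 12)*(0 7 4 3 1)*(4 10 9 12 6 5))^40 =[0, 1, 2, 3, 4, 5, 6, 7, 8, 12, 9, 11, 10] =(9 12 10)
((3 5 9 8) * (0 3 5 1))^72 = (9) = [0, 1, 2, 3, 4, 5, 6, 7, 8, 9]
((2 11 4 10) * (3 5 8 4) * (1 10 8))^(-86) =(1 3 2)(5 11 10) =[0, 3, 1, 2, 4, 11, 6, 7, 8, 9, 5, 10]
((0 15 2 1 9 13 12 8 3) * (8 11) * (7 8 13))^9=(0 15 2 1 9 7 8 3)=[15, 9, 1, 0, 4, 5, 6, 8, 3, 7, 10, 11, 12, 13, 14, 2]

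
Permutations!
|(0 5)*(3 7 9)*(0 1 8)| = 12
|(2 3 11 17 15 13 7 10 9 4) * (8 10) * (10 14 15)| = |(2 3 11 17 10 9 4)(7 8 14 15 13)| = 35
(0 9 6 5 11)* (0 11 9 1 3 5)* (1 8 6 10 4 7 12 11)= (0 8 6)(1 3 5 9 10 4 7 12 11)= [8, 3, 2, 5, 7, 9, 0, 12, 6, 10, 4, 1, 11]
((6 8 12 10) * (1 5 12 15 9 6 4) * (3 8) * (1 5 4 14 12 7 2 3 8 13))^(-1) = (1 13 3 2 7 5 4)(6 9 15 8)(10 12 14) = [0, 13, 7, 2, 1, 4, 9, 5, 6, 15, 12, 11, 14, 3, 10, 8]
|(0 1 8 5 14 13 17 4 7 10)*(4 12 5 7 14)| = 30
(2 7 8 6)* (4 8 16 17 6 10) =(2 7 16 17 6)(4 8 10) =[0, 1, 7, 3, 8, 5, 2, 16, 10, 9, 4, 11, 12, 13, 14, 15, 17, 6]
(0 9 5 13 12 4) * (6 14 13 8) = [9, 1, 2, 3, 0, 8, 14, 7, 6, 5, 10, 11, 4, 12, 13] = (0 9 5 8 6 14 13 12 4)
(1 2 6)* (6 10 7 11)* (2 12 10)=(1 12 10 7 11 6)=[0, 12, 2, 3, 4, 5, 1, 11, 8, 9, 7, 6, 10]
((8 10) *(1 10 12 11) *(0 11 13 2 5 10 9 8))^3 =(0 9 13 10 1 12 5 11 8 2) =[9, 12, 0, 3, 4, 11, 6, 7, 2, 13, 1, 8, 5, 10]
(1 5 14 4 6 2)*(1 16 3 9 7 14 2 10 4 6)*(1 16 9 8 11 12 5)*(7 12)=(2 9 12 5)(3 8 11 7 14 6 10 4 16)=[0, 1, 9, 8, 16, 2, 10, 14, 11, 12, 4, 7, 5, 13, 6, 15, 3]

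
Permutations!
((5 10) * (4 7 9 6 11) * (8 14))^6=(14)(4 7 9 6 11)=[0, 1, 2, 3, 7, 5, 11, 9, 8, 6, 10, 4, 12, 13, 14]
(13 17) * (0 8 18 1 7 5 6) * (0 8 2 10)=(0 2 10)(1 7 5 6 8 18)(13 17)=[2, 7, 10, 3, 4, 6, 8, 5, 18, 9, 0, 11, 12, 17, 14, 15, 16, 13, 1]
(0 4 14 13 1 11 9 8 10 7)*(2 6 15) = [4, 11, 6, 3, 14, 5, 15, 0, 10, 8, 7, 9, 12, 1, 13, 2] = (0 4 14 13 1 11 9 8 10 7)(2 6 15)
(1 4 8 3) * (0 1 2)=(0 1 4 8 3 2)=[1, 4, 0, 2, 8, 5, 6, 7, 3]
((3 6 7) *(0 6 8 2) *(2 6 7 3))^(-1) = (0 2 7)(3 6 8) = [2, 1, 7, 6, 4, 5, 8, 0, 3]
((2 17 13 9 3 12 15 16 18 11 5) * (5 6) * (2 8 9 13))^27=(2 17)(3 5 18 12 8 11 15 9 6 16)=[0, 1, 17, 5, 4, 18, 16, 7, 11, 6, 10, 15, 8, 13, 14, 9, 3, 2, 12]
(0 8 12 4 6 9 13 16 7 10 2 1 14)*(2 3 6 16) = (0 8 12 4 16 7 10 3 6 9 13 2 1 14) = [8, 14, 1, 6, 16, 5, 9, 10, 12, 13, 3, 11, 4, 2, 0, 15, 7]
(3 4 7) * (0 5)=(0 5)(3 4 7)=[5, 1, 2, 4, 7, 0, 6, 3]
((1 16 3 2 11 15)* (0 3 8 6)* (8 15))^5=[6, 15, 3, 0, 4, 5, 8, 7, 11, 9, 10, 2, 12, 13, 14, 16, 1]=(0 6 8 11 2 3)(1 15 16)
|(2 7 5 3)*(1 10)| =|(1 10)(2 7 5 3)| =4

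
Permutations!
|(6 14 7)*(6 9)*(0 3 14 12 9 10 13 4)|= 21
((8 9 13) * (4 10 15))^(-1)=(4 15 10)(8 13 9)=[0, 1, 2, 3, 15, 5, 6, 7, 13, 8, 4, 11, 12, 9, 14, 10]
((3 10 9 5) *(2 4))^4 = [0, 1, 2, 3, 4, 5, 6, 7, 8, 9, 10] = (10)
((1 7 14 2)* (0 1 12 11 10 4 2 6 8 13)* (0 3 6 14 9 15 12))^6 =[11, 10, 12, 8, 15, 5, 13, 4, 3, 2, 9, 7, 1, 6, 14, 0] =(0 11 7 4 15)(1 10 9 2 12)(3 8)(6 13)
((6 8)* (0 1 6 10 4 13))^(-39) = (0 8 13 6 4 1 10) = [8, 10, 2, 3, 1, 5, 4, 7, 13, 9, 0, 11, 12, 6]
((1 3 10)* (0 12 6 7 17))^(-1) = (0 17 7 6 12)(1 10 3) = [17, 10, 2, 1, 4, 5, 12, 6, 8, 9, 3, 11, 0, 13, 14, 15, 16, 7]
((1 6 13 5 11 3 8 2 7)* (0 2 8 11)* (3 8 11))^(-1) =[5, 7, 0, 3, 4, 13, 1, 2, 11, 9, 10, 8, 12, 6] =(0 5 13 6 1 7 2)(8 11)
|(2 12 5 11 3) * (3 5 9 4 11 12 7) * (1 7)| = 20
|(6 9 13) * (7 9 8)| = 5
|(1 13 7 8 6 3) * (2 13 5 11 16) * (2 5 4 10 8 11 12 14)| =24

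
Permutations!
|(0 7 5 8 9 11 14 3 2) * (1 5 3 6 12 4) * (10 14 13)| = |(0 7 3 2)(1 5 8 9 11 13 10 14 6 12 4)| = 44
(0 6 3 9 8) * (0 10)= (0 6 3 9 8 10)= [6, 1, 2, 9, 4, 5, 3, 7, 10, 8, 0]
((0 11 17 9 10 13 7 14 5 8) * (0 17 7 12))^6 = (0 17 11 9 7 10 14 13 5 12 8) = [17, 1, 2, 3, 4, 12, 6, 10, 0, 7, 14, 9, 8, 5, 13, 15, 16, 11]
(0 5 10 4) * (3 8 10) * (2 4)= [5, 1, 4, 8, 0, 3, 6, 7, 10, 9, 2]= (0 5 3 8 10 2 4)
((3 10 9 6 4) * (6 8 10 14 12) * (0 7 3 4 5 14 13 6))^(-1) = (0 12 14 5 6 13 3 7)(8 9 10) = [12, 1, 2, 7, 4, 6, 13, 0, 9, 10, 8, 11, 14, 3, 5]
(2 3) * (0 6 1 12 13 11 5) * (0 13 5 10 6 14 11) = [14, 12, 3, 2, 4, 13, 1, 7, 8, 9, 6, 10, 5, 0, 11] = (0 14 11 10 6 1 12 5 13)(2 3)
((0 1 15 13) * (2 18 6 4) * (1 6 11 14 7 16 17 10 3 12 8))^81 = (0 8 17 11 6 1 10 14 4 15 3 7 2 13 12 16 18) = [8, 10, 13, 7, 15, 5, 1, 2, 17, 9, 14, 6, 16, 12, 4, 3, 18, 11, 0]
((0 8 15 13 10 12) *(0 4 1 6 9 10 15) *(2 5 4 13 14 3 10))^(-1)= [8, 4, 9, 14, 5, 2, 1, 7, 0, 6, 3, 11, 10, 12, 15, 13]= (0 8)(1 4 5 2 9 6)(3 14 15 13 12 10)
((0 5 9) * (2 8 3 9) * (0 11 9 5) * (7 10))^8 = (11) = [0, 1, 2, 3, 4, 5, 6, 7, 8, 9, 10, 11]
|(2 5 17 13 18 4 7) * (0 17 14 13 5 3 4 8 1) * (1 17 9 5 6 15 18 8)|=|(0 9 5 14 13 8 17 6 15 18 1)(2 3 4 7)|=44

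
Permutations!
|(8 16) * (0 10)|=2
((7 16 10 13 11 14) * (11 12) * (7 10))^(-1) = (7 16)(10 14 11 12 13) = [0, 1, 2, 3, 4, 5, 6, 16, 8, 9, 14, 12, 13, 10, 11, 15, 7]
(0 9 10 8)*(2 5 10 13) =(0 9 13 2 5 10 8) =[9, 1, 5, 3, 4, 10, 6, 7, 0, 13, 8, 11, 12, 2]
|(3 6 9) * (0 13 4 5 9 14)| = 8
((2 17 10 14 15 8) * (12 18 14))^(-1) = (2 8 15 14 18 12 10 17) = [0, 1, 8, 3, 4, 5, 6, 7, 15, 9, 17, 11, 10, 13, 18, 14, 16, 2, 12]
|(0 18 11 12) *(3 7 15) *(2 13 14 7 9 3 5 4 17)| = |(0 18 11 12)(2 13 14 7 15 5 4 17)(3 9)| = 8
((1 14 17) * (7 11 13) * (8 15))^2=(1 17 14)(7 13 11)=[0, 17, 2, 3, 4, 5, 6, 13, 8, 9, 10, 7, 12, 11, 1, 15, 16, 14]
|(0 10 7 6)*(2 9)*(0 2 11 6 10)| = |(2 9 11 6)(7 10)| = 4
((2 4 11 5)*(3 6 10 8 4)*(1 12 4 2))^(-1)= (1 5 11 4 12)(2 8 10 6 3)= [0, 5, 8, 2, 12, 11, 3, 7, 10, 9, 6, 4, 1]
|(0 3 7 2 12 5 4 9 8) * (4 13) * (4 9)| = 9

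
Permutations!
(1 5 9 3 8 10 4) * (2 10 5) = (1 2 10 4)(3 8 5 9) = [0, 2, 10, 8, 1, 9, 6, 7, 5, 3, 4]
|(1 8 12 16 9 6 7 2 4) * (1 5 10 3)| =|(1 8 12 16 9 6 7 2 4 5 10 3)| =12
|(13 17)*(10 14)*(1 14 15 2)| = 10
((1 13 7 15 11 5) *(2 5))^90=[0, 5, 11, 3, 4, 2, 6, 13, 8, 9, 10, 15, 12, 1, 14, 7]=(1 5 2 11 15 7 13)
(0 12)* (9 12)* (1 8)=[9, 8, 2, 3, 4, 5, 6, 7, 1, 12, 10, 11, 0]=(0 9 12)(1 8)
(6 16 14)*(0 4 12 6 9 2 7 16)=(0 4 12 6)(2 7 16 14 9)=[4, 1, 7, 3, 12, 5, 0, 16, 8, 2, 10, 11, 6, 13, 9, 15, 14]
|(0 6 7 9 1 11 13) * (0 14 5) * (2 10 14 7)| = 30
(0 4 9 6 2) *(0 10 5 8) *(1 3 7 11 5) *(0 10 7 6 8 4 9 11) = (0 9 8 10 1 3 6 2 7)(4 11 5) = [9, 3, 7, 6, 11, 4, 2, 0, 10, 8, 1, 5]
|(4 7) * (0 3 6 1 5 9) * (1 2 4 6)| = 20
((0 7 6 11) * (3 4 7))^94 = [6, 1, 2, 11, 0, 5, 4, 3, 8, 9, 10, 7] = (0 6 4)(3 11 7)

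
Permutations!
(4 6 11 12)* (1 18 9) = (1 18 9)(4 6 11 12) = [0, 18, 2, 3, 6, 5, 11, 7, 8, 1, 10, 12, 4, 13, 14, 15, 16, 17, 9]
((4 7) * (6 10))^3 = (4 7)(6 10) = [0, 1, 2, 3, 7, 5, 10, 4, 8, 9, 6]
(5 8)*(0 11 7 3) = (0 11 7 3)(5 8) = [11, 1, 2, 0, 4, 8, 6, 3, 5, 9, 10, 7]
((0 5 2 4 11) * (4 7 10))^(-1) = (0 11 4 10 7 2 5) = [11, 1, 5, 3, 10, 0, 6, 2, 8, 9, 7, 4]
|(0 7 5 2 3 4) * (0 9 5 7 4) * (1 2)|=|(0 4 9 5 1 2 3)|=7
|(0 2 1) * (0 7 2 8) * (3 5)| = |(0 8)(1 7 2)(3 5)| = 6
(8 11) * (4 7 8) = (4 7 8 11) = [0, 1, 2, 3, 7, 5, 6, 8, 11, 9, 10, 4]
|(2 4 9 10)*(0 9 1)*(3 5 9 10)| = |(0 10 2 4 1)(3 5 9)| = 15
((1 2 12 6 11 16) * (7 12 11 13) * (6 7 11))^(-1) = (1 16 11 13 6 2)(7 12) = [0, 16, 1, 3, 4, 5, 2, 12, 8, 9, 10, 13, 7, 6, 14, 15, 11]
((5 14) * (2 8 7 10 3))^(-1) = (2 3 10 7 8)(5 14) = [0, 1, 3, 10, 4, 14, 6, 8, 2, 9, 7, 11, 12, 13, 5]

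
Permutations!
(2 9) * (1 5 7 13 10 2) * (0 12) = (0 12)(1 5 7 13 10 2 9) = [12, 5, 9, 3, 4, 7, 6, 13, 8, 1, 2, 11, 0, 10]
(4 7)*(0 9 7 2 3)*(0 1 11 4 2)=(0 9 7 2 3 1 11 4)=[9, 11, 3, 1, 0, 5, 6, 2, 8, 7, 10, 4]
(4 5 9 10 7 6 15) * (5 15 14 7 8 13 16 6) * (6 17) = (4 15)(5 9 10 8 13 16 17 6 14 7) = [0, 1, 2, 3, 15, 9, 14, 5, 13, 10, 8, 11, 12, 16, 7, 4, 17, 6]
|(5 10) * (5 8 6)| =|(5 10 8 6)| =4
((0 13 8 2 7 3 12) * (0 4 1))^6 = (0 12 2)(1 3 8)(4 7 13) = [12, 3, 0, 8, 7, 5, 6, 13, 1, 9, 10, 11, 2, 4]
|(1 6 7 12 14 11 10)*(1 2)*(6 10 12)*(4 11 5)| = |(1 10 2)(4 11 12 14 5)(6 7)| = 30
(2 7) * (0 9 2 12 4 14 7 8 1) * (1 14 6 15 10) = (0 9 2 8 14 7 12 4 6 15 10 1) = [9, 0, 8, 3, 6, 5, 15, 12, 14, 2, 1, 11, 4, 13, 7, 10]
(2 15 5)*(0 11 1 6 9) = (0 11 1 6 9)(2 15 5) = [11, 6, 15, 3, 4, 2, 9, 7, 8, 0, 10, 1, 12, 13, 14, 5]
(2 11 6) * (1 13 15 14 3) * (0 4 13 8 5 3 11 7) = (0 4 13 15 14 11 6 2 7)(1 8 5 3) = [4, 8, 7, 1, 13, 3, 2, 0, 5, 9, 10, 6, 12, 15, 11, 14]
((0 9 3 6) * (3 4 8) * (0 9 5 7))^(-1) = (0 7 5)(3 8 4 9 6) = [7, 1, 2, 8, 9, 0, 3, 5, 4, 6]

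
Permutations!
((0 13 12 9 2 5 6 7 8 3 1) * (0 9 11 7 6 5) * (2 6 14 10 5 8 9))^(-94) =(0 7 10 1 12 6 8)(2 11 14 3 13 9 5) =[7, 12, 11, 13, 4, 2, 8, 10, 0, 5, 1, 14, 6, 9, 3]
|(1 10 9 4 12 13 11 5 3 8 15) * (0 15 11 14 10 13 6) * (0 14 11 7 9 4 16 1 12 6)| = |(0 15 12)(1 13 11 5 3 8 7 9 16)(4 6 14 10)| = 36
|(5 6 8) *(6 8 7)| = |(5 8)(6 7)| = 2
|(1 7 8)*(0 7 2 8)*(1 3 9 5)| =6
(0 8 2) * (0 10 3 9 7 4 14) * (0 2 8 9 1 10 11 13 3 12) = (0 9 7 4 14 2 11 13 3 1 10 12) = [9, 10, 11, 1, 14, 5, 6, 4, 8, 7, 12, 13, 0, 3, 2]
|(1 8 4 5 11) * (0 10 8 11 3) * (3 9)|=|(0 10 8 4 5 9 3)(1 11)|=14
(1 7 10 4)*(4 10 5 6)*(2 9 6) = (10)(1 7 5 2 9 6 4) = [0, 7, 9, 3, 1, 2, 4, 5, 8, 6, 10]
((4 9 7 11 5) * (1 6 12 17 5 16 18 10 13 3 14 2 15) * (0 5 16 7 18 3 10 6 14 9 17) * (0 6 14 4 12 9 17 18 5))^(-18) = (18)(5 6)(9 12) = [0, 1, 2, 3, 4, 6, 5, 7, 8, 12, 10, 11, 9, 13, 14, 15, 16, 17, 18]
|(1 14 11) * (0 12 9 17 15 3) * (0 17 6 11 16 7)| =|(0 12 9 6 11 1 14 16 7)(3 17 15)| =9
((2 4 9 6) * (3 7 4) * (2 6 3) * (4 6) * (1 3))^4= [0, 4, 2, 9, 7, 5, 3, 1, 8, 6]= (1 4 7)(3 9 6)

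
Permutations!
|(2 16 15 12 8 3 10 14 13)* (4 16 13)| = 8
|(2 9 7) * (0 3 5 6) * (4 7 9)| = 12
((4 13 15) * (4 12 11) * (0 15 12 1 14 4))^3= (0 14 12 15 4 11 1 13)= [14, 13, 2, 3, 11, 5, 6, 7, 8, 9, 10, 1, 15, 0, 12, 4]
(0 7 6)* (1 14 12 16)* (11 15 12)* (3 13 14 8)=(0 7 6)(1 8 3 13 14 11 15 12 16)=[7, 8, 2, 13, 4, 5, 0, 6, 3, 9, 10, 15, 16, 14, 11, 12, 1]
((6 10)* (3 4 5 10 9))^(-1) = (3 9 6 10 5 4) = [0, 1, 2, 9, 3, 4, 10, 7, 8, 6, 5]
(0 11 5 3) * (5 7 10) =[11, 1, 2, 0, 4, 3, 6, 10, 8, 9, 5, 7] =(0 11 7 10 5 3)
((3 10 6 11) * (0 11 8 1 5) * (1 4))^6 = (0 4 10)(1 6 11)(3 5 8) = [4, 6, 2, 5, 10, 8, 11, 7, 3, 9, 0, 1]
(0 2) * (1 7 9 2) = [1, 7, 0, 3, 4, 5, 6, 9, 8, 2] = (0 1 7 9 2)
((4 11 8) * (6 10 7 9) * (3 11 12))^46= [0, 1, 2, 11, 12, 5, 7, 6, 4, 10, 9, 8, 3]= (3 11 8 4 12)(6 7)(9 10)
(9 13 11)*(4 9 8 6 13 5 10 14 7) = (4 9 5 10 14 7)(6 13 11 8) = [0, 1, 2, 3, 9, 10, 13, 4, 6, 5, 14, 8, 12, 11, 7]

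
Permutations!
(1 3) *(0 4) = (0 4)(1 3) = [4, 3, 2, 1, 0]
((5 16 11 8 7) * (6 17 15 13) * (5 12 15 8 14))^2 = (5 11)(6 8 12 13 17 7 15)(14 16) = [0, 1, 2, 3, 4, 11, 8, 15, 12, 9, 10, 5, 13, 17, 16, 6, 14, 7]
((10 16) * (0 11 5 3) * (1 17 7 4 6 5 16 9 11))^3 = (0 7 5 1 4 3 17 6)(9 10 16 11) = [7, 4, 2, 17, 3, 1, 0, 5, 8, 10, 16, 9, 12, 13, 14, 15, 11, 6]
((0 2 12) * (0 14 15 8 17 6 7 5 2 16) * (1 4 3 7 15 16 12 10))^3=(0 16 14 12)(1 7 10 3 2 4 5)(6 17 8 15)=[16, 7, 4, 2, 5, 1, 17, 10, 15, 9, 3, 11, 0, 13, 12, 6, 14, 8]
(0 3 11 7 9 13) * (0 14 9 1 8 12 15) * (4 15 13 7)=[3, 8, 2, 11, 15, 5, 6, 1, 12, 7, 10, 4, 13, 14, 9, 0]=(0 3 11 4 15)(1 8 12 13 14 9 7)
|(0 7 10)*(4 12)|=6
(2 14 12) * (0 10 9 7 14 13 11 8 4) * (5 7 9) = (0 10 5 7 14 12 2 13 11 8 4) = [10, 1, 13, 3, 0, 7, 6, 14, 4, 9, 5, 8, 2, 11, 12]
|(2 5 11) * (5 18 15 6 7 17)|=8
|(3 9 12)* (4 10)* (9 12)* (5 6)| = |(3 12)(4 10)(5 6)| = 2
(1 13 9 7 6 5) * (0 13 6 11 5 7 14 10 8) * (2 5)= [13, 6, 5, 3, 4, 1, 7, 11, 0, 14, 8, 2, 12, 9, 10]= (0 13 9 14 10 8)(1 6 7 11 2 5)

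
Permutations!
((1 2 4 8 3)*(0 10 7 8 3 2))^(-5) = (0 8 3 10 2 1 7 4) = [8, 7, 1, 10, 0, 5, 6, 4, 3, 9, 2]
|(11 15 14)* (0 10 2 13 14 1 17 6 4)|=|(0 10 2 13 14 11 15 1 17 6 4)|=11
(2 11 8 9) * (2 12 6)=[0, 1, 11, 3, 4, 5, 2, 7, 9, 12, 10, 8, 6]=(2 11 8 9 12 6)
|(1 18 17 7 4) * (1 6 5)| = 7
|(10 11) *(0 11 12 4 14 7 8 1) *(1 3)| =|(0 11 10 12 4 14 7 8 3 1)| =10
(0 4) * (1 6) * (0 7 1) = (0 4 7 1 6) = [4, 6, 2, 3, 7, 5, 0, 1]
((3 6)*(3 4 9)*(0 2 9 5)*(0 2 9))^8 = (0 9 3 6 4 5 2) = [9, 1, 0, 6, 5, 2, 4, 7, 8, 3]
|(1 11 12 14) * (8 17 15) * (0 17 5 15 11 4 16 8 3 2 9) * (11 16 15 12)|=13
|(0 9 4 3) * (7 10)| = 4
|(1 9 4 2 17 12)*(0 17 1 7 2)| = |(0 17 12 7 2 1 9 4)| = 8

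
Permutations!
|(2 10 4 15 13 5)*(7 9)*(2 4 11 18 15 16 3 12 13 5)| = |(2 10 11 18 15 5 4 16 3 12 13)(7 9)| = 22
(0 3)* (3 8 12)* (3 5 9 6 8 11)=[11, 1, 2, 0, 4, 9, 8, 7, 12, 6, 10, 3, 5]=(0 11 3)(5 9 6 8 12)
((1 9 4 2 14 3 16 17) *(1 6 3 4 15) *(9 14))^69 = [0, 2, 1, 16, 15, 5, 3, 7, 8, 14, 10, 11, 12, 13, 9, 4, 17, 6] = (1 2)(3 16 17 6)(4 15)(9 14)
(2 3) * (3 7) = (2 7 3) = [0, 1, 7, 2, 4, 5, 6, 3]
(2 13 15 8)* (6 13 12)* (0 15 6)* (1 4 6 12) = (0 15 8 2 1 4 6 13 12) = [15, 4, 1, 3, 6, 5, 13, 7, 2, 9, 10, 11, 0, 12, 14, 8]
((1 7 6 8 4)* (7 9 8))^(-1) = (1 4 8 9)(6 7) = [0, 4, 2, 3, 8, 5, 7, 6, 9, 1]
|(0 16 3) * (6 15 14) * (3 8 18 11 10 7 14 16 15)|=11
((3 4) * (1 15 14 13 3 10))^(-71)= (1 10 4 3 13 14 15)= [0, 10, 2, 13, 3, 5, 6, 7, 8, 9, 4, 11, 12, 14, 15, 1]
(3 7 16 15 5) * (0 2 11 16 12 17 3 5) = (0 2 11 16 15)(3 7 12 17) = [2, 1, 11, 7, 4, 5, 6, 12, 8, 9, 10, 16, 17, 13, 14, 0, 15, 3]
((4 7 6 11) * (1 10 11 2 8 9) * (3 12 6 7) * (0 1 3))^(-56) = (0 4 11 10 1)(2 12 9)(3 8 6) = [4, 0, 12, 8, 11, 5, 3, 7, 6, 2, 1, 10, 9]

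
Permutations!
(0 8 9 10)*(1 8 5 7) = [5, 8, 2, 3, 4, 7, 6, 1, 9, 10, 0] = (0 5 7 1 8 9 10)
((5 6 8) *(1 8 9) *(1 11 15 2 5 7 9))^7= [0, 5, 11, 3, 4, 15, 2, 1, 6, 8, 10, 7, 12, 13, 14, 9]= (1 5 15 9 8 6 2 11 7)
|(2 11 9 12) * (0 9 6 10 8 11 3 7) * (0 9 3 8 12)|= |(0 3 7 9)(2 8 11 6 10 12)|= 12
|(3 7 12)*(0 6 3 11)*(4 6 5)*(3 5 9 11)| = 3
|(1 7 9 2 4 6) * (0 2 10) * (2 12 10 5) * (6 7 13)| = |(0 12 10)(1 13 6)(2 4 7 9 5)| = 15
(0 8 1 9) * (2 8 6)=(0 6 2 8 1 9)=[6, 9, 8, 3, 4, 5, 2, 7, 1, 0]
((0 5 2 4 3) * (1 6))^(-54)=[5, 1, 4, 0, 3, 2, 6]=(6)(0 5 2 4 3)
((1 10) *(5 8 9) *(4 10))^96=[0, 1, 2, 3, 4, 5, 6, 7, 8, 9, 10]=(10)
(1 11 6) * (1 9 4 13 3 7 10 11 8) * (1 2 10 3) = (1 8 2 10 11 6 9 4 13)(3 7) = [0, 8, 10, 7, 13, 5, 9, 3, 2, 4, 11, 6, 12, 1]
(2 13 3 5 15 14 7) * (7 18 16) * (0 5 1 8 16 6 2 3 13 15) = (0 5)(1 8 16 7 3)(2 15 14 18 6) = [5, 8, 15, 1, 4, 0, 2, 3, 16, 9, 10, 11, 12, 13, 18, 14, 7, 17, 6]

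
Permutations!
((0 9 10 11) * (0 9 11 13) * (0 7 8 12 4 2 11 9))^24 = (0 7 2 10 12)(4 9 8 11 13) = [7, 1, 10, 3, 9, 5, 6, 2, 11, 8, 12, 13, 0, 4]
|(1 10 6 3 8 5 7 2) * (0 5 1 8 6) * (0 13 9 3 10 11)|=|(0 5 7 2 8 1 11)(3 6 10 13 9)|=35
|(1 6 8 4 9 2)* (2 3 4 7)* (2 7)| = 12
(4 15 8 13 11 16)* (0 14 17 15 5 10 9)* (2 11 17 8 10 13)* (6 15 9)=(0 14 8 2 11 16 4 5 13 17 9)(6 15 10)=[14, 1, 11, 3, 5, 13, 15, 7, 2, 0, 6, 16, 12, 17, 8, 10, 4, 9]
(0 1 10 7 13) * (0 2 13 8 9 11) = (0 1 10 7 8 9 11)(2 13) = [1, 10, 13, 3, 4, 5, 6, 8, 9, 11, 7, 0, 12, 2]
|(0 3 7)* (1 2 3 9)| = |(0 9 1 2 3 7)| = 6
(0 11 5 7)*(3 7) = (0 11 5 3 7) = [11, 1, 2, 7, 4, 3, 6, 0, 8, 9, 10, 5]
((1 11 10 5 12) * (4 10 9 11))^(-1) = [0, 12, 2, 3, 1, 10, 6, 7, 8, 11, 4, 9, 5] = (1 12 5 10 4)(9 11)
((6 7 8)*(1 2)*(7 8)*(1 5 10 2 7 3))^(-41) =[0, 7, 5, 1, 4, 10, 8, 3, 6, 9, 2] =(1 7 3)(2 5 10)(6 8)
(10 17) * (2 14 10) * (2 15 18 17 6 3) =(2 14 10 6 3)(15 18 17) =[0, 1, 14, 2, 4, 5, 3, 7, 8, 9, 6, 11, 12, 13, 10, 18, 16, 15, 17]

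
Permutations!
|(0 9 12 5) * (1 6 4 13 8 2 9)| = |(0 1 6 4 13 8 2 9 12 5)| = 10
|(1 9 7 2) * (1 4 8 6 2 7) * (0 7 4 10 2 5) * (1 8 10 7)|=|(0 1 9 8 6 5)(2 7 4 10)|=12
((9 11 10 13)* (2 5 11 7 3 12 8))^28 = [0, 1, 12, 9, 4, 8, 6, 13, 3, 10, 5, 2, 7, 11] = (2 12 7 13 11)(3 9 10 5 8)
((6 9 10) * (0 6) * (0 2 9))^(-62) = (2 9 10) = [0, 1, 9, 3, 4, 5, 6, 7, 8, 10, 2]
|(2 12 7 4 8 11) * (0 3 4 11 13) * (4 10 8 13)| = |(0 3 10 8 4 13)(2 12 7 11)| = 12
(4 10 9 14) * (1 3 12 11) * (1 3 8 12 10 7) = (1 8 12 11 3 10 9 14 4 7) = [0, 8, 2, 10, 7, 5, 6, 1, 12, 14, 9, 3, 11, 13, 4]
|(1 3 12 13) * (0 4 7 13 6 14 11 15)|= |(0 4 7 13 1 3 12 6 14 11 15)|= 11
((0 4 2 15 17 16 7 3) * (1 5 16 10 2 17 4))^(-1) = (0 3 7 16 5 1)(2 10 17 4 15) = [3, 0, 10, 7, 15, 1, 6, 16, 8, 9, 17, 11, 12, 13, 14, 2, 5, 4]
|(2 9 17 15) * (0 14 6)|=|(0 14 6)(2 9 17 15)|=12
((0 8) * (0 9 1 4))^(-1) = (0 4 1 9 8) = [4, 9, 2, 3, 1, 5, 6, 7, 0, 8]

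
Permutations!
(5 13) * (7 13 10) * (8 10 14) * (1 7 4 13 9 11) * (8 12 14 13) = [0, 7, 2, 3, 8, 13, 6, 9, 10, 11, 4, 1, 14, 5, 12] = (1 7 9 11)(4 8 10)(5 13)(12 14)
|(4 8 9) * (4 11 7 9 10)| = |(4 8 10)(7 9 11)| = 3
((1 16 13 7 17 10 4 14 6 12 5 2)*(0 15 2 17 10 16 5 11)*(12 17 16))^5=(0 16 14)(1 10 12)(2 7 17)(4 11 5)(6 15 13)=[16, 10, 7, 3, 11, 4, 15, 17, 8, 9, 12, 5, 1, 6, 0, 13, 14, 2]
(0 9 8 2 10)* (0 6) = (0 9 8 2 10 6) = [9, 1, 10, 3, 4, 5, 0, 7, 2, 8, 6]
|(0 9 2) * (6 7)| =|(0 9 2)(6 7)| =6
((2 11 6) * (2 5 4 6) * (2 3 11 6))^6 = [0, 1, 5, 3, 6, 2, 4, 7, 8, 9, 10, 11] = (11)(2 5)(4 6)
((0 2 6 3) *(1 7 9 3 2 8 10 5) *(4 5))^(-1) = (0 3 9 7 1 5 4 10 8)(2 6) = [3, 5, 6, 9, 10, 4, 2, 1, 0, 7, 8]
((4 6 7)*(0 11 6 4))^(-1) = (0 7 6 11) = [7, 1, 2, 3, 4, 5, 11, 6, 8, 9, 10, 0]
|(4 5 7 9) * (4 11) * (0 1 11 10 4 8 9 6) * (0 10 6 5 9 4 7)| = 10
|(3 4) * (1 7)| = |(1 7)(3 4)| = 2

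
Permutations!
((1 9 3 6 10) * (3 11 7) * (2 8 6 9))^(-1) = [0, 10, 1, 7, 4, 5, 8, 11, 2, 3, 6, 9] = (1 10 6 8 2)(3 7 11 9)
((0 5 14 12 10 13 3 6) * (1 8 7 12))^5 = (0 7 6 8 3 1 13 14 10 5 12) = [7, 13, 2, 1, 4, 12, 8, 6, 3, 9, 5, 11, 0, 14, 10]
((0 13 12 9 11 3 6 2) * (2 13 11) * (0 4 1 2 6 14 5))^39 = [5, 1, 2, 11, 4, 14, 9, 7, 8, 12, 10, 0, 13, 6, 3] = (0 5 14 3 11)(6 9 12 13)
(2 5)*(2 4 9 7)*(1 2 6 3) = (1 2 5 4 9 7 6 3) = [0, 2, 5, 1, 9, 4, 3, 6, 8, 7]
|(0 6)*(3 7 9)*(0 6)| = 3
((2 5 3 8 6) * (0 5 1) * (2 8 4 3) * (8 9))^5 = (0 5 2 1)(3 4)(6 8 9) = [5, 0, 1, 4, 3, 2, 8, 7, 9, 6]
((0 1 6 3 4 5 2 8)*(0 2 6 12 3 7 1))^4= [0, 5, 2, 7, 1, 12, 3, 4, 8, 9, 10, 11, 6]= (1 5 12 6 3 7 4)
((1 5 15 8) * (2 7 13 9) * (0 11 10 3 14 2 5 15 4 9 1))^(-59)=(0 13 3 8 7 10 15 2 11 1 14)(4 9 5)=[13, 14, 11, 8, 9, 4, 6, 10, 7, 5, 15, 1, 12, 3, 0, 2]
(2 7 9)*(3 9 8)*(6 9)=(2 7 8 3 6 9)=[0, 1, 7, 6, 4, 5, 9, 8, 3, 2]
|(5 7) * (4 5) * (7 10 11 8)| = 6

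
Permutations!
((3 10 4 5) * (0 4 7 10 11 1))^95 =[1, 11, 2, 5, 0, 4, 6, 10, 8, 9, 7, 3] =(0 1 11 3 5 4)(7 10)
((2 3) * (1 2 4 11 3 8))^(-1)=(1 8 2)(3 11 4)=[0, 8, 1, 11, 3, 5, 6, 7, 2, 9, 10, 4]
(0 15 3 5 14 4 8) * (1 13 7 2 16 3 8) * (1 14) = (0 15 8)(1 13 7 2 16 3 5)(4 14) = [15, 13, 16, 5, 14, 1, 6, 2, 0, 9, 10, 11, 12, 7, 4, 8, 3]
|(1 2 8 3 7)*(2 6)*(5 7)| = 7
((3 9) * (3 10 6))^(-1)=[0, 1, 2, 6, 4, 5, 10, 7, 8, 3, 9]=(3 6 10 9)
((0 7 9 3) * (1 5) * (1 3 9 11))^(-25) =(0 3 5 1 11 7) =[3, 11, 2, 5, 4, 1, 6, 0, 8, 9, 10, 7]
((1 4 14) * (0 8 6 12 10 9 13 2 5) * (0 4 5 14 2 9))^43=[12, 2, 5, 3, 1, 14, 0, 7, 10, 13, 6, 11, 8, 9, 4]=(0 12 8 10 6)(1 2 5 14 4)(9 13)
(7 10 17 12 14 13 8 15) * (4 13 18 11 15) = [0, 1, 2, 3, 13, 5, 6, 10, 4, 9, 17, 15, 14, 8, 18, 7, 16, 12, 11] = (4 13 8)(7 10 17 12 14 18 11 15)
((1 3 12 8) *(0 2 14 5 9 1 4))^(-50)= [0, 1, 2, 3, 4, 5, 6, 7, 8, 9, 10, 11, 12, 13, 14]= (14)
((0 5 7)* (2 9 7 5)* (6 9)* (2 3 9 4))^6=(0 9)(3 7)=[9, 1, 2, 7, 4, 5, 6, 3, 8, 0]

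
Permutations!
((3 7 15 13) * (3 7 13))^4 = (15) = [0, 1, 2, 3, 4, 5, 6, 7, 8, 9, 10, 11, 12, 13, 14, 15]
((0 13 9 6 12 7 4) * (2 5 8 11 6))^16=(0 8 4 5 7 2 12 9 6 13 11)=[8, 1, 12, 3, 5, 7, 13, 2, 4, 6, 10, 0, 9, 11]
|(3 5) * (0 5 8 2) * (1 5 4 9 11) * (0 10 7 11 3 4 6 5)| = 12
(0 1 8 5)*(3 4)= (0 1 8 5)(3 4)= [1, 8, 2, 4, 3, 0, 6, 7, 5]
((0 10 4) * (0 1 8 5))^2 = (0 4 8)(1 5 10) = [4, 5, 2, 3, 8, 10, 6, 7, 0, 9, 1]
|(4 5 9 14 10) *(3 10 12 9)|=|(3 10 4 5)(9 14 12)|=12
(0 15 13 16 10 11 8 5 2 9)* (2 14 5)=[15, 1, 9, 3, 4, 14, 6, 7, 2, 0, 11, 8, 12, 16, 5, 13, 10]=(0 15 13 16 10 11 8 2 9)(5 14)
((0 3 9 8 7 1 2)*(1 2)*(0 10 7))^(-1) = [8, 1, 7, 0, 4, 5, 6, 10, 9, 3, 2] = (0 8 9 3)(2 7 10)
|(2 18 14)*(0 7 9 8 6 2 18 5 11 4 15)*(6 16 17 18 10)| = 15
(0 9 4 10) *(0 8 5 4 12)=(0 9 12)(4 10 8 5)=[9, 1, 2, 3, 10, 4, 6, 7, 5, 12, 8, 11, 0]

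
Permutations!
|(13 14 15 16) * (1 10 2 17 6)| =20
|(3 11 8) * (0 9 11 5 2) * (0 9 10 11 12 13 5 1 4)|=35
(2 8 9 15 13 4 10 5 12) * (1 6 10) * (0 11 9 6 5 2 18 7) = (0 11 9 15 13 4 1 5 12 18 7)(2 8 6 10) = [11, 5, 8, 3, 1, 12, 10, 0, 6, 15, 2, 9, 18, 4, 14, 13, 16, 17, 7]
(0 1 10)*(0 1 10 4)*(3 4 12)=(0 10 1 12 3 4)=[10, 12, 2, 4, 0, 5, 6, 7, 8, 9, 1, 11, 3]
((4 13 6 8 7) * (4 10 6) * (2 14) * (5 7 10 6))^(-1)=(2 14)(4 13)(5 10 8 6 7)=[0, 1, 14, 3, 13, 10, 7, 5, 6, 9, 8, 11, 12, 4, 2]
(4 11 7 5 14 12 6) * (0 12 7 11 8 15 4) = (0 12 6)(4 8 15)(5 14 7) = [12, 1, 2, 3, 8, 14, 0, 5, 15, 9, 10, 11, 6, 13, 7, 4]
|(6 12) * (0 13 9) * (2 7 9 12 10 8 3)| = 10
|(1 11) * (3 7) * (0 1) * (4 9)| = |(0 1 11)(3 7)(4 9)| = 6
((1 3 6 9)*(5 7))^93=(1 3 6 9)(5 7)=[0, 3, 2, 6, 4, 7, 9, 5, 8, 1]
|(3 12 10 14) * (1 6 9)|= 12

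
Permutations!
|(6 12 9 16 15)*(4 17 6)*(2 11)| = 14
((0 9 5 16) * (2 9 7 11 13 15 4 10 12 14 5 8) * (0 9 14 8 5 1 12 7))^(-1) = [0, 14, 8, 3, 15, 9, 6, 10, 12, 16, 4, 7, 1, 11, 2, 13, 5] = (1 14 2 8 12)(4 15 13 11 7 10)(5 9 16)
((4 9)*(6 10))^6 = (10) = [0, 1, 2, 3, 4, 5, 6, 7, 8, 9, 10]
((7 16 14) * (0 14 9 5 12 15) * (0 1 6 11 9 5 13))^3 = [16, 9, 2, 3, 4, 1, 13, 12, 8, 14, 10, 0, 6, 7, 5, 11, 15] = (0 16 15 11)(1 9 14 5)(6 13 7 12)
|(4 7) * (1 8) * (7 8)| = 4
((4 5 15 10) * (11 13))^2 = (4 15)(5 10) = [0, 1, 2, 3, 15, 10, 6, 7, 8, 9, 5, 11, 12, 13, 14, 4]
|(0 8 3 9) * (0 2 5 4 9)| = |(0 8 3)(2 5 4 9)| = 12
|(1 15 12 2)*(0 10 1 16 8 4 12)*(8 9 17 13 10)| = |(0 8 4 12 2 16 9 17 13 10 1 15)| = 12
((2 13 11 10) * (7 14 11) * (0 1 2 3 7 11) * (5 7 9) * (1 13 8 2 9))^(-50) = [0, 1, 2, 3, 4, 5, 6, 7, 8, 9, 10, 11, 12, 13, 14] = (14)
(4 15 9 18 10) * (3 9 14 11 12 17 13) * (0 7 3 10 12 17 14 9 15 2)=[7, 1, 0, 15, 2, 5, 6, 3, 8, 18, 4, 17, 14, 10, 11, 9, 16, 13, 12]=(0 7 3 15 9 18 12 14 11 17 13 10 4 2)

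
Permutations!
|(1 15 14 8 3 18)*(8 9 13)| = |(1 15 14 9 13 8 3 18)| = 8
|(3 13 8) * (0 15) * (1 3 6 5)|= 6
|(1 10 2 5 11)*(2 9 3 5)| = |(1 10 9 3 5 11)| = 6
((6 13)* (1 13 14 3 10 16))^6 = (1 16 10 3 14 6 13) = [0, 16, 2, 14, 4, 5, 13, 7, 8, 9, 3, 11, 12, 1, 6, 15, 10]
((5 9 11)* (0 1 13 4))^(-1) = (0 4 13 1)(5 11 9) = [4, 0, 2, 3, 13, 11, 6, 7, 8, 5, 10, 9, 12, 1]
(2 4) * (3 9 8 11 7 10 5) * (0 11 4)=(0 11 7 10 5 3 9 8 4 2)=[11, 1, 0, 9, 2, 3, 6, 10, 4, 8, 5, 7]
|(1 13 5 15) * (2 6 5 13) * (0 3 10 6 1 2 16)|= |(0 3 10 6 5 15 2 1 16)|= 9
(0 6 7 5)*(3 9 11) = [6, 1, 2, 9, 4, 0, 7, 5, 8, 11, 10, 3] = (0 6 7 5)(3 9 11)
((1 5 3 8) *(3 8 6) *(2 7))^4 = (1 5 8) = [0, 5, 2, 3, 4, 8, 6, 7, 1]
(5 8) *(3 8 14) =(3 8 5 14) =[0, 1, 2, 8, 4, 14, 6, 7, 5, 9, 10, 11, 12, 13, 3]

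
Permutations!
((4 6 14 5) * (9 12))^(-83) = (4 6 14 5)(9 12) = [0, 1, 2, 3, 6, 4, 14, 7, 8, 12, 10, 11, 9, 13, 5]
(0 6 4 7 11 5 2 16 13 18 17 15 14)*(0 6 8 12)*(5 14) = [8, 1, 16, 3, 7, 2, 4, 11, 12, 9, 10, 14, 0, 18, 6, 5, 13, 15, 17] = (0 8 12)(2 16 13 18 17 15 5)(4 7 11 14 6)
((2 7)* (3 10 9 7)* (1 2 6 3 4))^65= [0, 4, 1, 3, 2, 5, 6, 7, 8, 9, 10]= (10)(1 4 2)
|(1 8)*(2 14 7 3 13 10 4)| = |(1 8)(2 14 7 3 13 10 4)| = 14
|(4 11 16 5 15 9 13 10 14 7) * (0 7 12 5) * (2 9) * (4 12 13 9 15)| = |(0 7 12 5 4 11 16)(2 15)(10 14 13)| = 42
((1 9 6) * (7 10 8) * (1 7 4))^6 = (1 4 8 10 7 6 9) = [0, 4, 2, 3, 8, 5, 9, 6, 10, 1, 7]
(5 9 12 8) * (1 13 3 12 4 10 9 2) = (1 13 3 12 8 5 2)(4 10 9) = [0, 13, 1, 12, 10, 2, 6, 7, 5, 4, 9, 11, 8, 3]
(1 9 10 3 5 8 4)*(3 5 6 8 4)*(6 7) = (1 9 10 5 4)(3 7 6 8) = [0, 9, 2, 7, 1, 4, 8, 6, 3, 10, 5]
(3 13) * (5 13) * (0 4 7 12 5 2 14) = (0 4 7 12 5 13 3 2 14) = [4, 1, 14, 2, 7, 13, 6, 12, 8, 9, 10, 11, 5, 3, 0]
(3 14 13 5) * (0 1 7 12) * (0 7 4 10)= (0 1 4 10)(3 14 13 5)(7 12)= [1, 4, 2, 14, 10, 3, 6, 12, 8, 9, 0, 11, 7, 5, 13]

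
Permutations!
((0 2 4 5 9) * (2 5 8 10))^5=(0 9 5)(2 4 8 10)=[9, 1, 4, 3, 8, 0, 6, 7, 10, 5, 2]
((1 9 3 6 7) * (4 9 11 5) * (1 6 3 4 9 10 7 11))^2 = [0, 1, 2, 3, 7, 4, 5, 11, 8, 10, 6, 9] = (4 7 11 9 10 6 5)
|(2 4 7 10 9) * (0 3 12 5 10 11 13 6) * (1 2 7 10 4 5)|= 13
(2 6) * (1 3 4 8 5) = (1 3 4 8 5)(2 6) = [0, 3, 6, 4, 8, 1, 2, 7, 5]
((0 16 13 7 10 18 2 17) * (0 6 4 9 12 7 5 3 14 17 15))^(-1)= (0 15 2 18 10 7 12 9 4 6 17 14 3 5 13 16)= [15, 1, 18, 5, 6, 13, 17, 12, 8, 4, 7, 11, 9, 16, 3, 2, 0, 14, 10]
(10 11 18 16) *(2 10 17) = [0, 1, 10, 3, 4, 5, 6, 7, 8, 9, 11, 18, 12, 13, 14, 15, 17, 2, 16] = (2 10 11 18 16 17)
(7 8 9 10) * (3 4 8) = (3 4 8 9 10 7) = [0, 1, 2, 4, 8, 5, 6, 3, 9, 10, 7]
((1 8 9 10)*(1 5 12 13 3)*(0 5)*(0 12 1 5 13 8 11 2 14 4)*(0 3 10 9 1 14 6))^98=(0 6 2 11 1 8 12 10 13)(3 14)(4 5)=[6, 8, 11, 14, 5, 4, 2, 7, 12, 9, 13, 1, 10, 0, 3]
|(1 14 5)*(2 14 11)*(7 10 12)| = |(1 11 2 14 5)(7 10 12)| = 15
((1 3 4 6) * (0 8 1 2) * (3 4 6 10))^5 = (0 3 1 2 10 8 6 4) = [3, 2, 10, 1, 0, 5, 4, 7, 6, 9, 8]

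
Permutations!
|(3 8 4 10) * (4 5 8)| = 6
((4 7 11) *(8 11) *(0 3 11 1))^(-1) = (0 1 8 7 4 11 3) = [1, 8, 2, 0, 11, 5, 6, 4, 7, 9, 10, 3]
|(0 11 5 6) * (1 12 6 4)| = 7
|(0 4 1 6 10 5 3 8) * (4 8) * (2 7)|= 6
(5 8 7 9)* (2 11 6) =[0, 1, 11, 3, 4, 8, 2, 9, 7, 5, 10, 6] =(2 11 6)(5 8 7 9)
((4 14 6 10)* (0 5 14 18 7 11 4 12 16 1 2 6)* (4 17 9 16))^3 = (1 10 18 17)(2 12 7 9)(4 11 16 6) = [0, 10, 12, 3, 11, 5, 4, 9, 8, 2, 18, 16, 7, 13, 14, 15, 6, 1, 17]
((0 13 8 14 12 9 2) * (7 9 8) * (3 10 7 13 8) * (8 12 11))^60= (14)(0 7 12 9 3 2 10)= [7, 1, 10, 2, 4, 5, 6, 12, 8, 3, 0, 11, 9, 13, 14]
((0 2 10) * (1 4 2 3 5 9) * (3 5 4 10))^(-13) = (0 9 10 5 1)(2 4 3) = [9, 0, 4, 2, 3, 1, 6, 7, 8, 10, 5]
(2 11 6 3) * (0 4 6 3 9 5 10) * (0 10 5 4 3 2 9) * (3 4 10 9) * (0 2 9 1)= (0 4 6 2 11 9 10 1)= [4, 0, 11, 3, 6, 5, 2, 7, 8, 10, 1, 9]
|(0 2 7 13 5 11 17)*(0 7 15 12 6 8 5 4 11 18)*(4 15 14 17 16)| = 12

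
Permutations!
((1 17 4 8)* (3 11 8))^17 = (1 8 11 3 4 17) = [0, 8, 2, 4, 17, 5, 6, 7, 11, 9, 10, 3, 12, 13, 14, 15, 16, 1]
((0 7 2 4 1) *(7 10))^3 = [2, 7, 0, 3, 10, 5, 6, 1, 8, 9, 4] = (0 2)(1 7)(4 10)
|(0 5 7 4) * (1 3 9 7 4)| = |(0 5 4)(1 3 9 7)| = 12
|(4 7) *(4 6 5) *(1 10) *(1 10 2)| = |(10)(1 2)(4 7 6 5)| = 4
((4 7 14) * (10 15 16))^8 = (4 14 7)(10 16 15) = [0, 1, 2, 3, 14, 5, 6, 4, 8, 9, 16, 11, 12, 13, 7, 10, 15]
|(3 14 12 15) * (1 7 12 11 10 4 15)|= 6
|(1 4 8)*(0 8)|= 4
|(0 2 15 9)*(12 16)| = 4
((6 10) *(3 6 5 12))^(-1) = [0, 1, 2, 12, 4, 10, 3, 7, 8, 9, 6, 11, 5] = (3 12 5 10 6)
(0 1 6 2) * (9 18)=(0 1 6 2)(9 18)=[1, 6, 0, 3, 4, 5, 2, 7, 8, 18, 10, 11, 12, 13, 14, 15, 16, 17, 9]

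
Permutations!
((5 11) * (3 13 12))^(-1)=(3 12 13)(5 11)=[0, 1, 2, 12, 4, 11, 6, 7, 8, 9, 10, 5, 13, 3]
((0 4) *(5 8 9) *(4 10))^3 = (10) = [0, 1, 2, 3, 4, 5, 6, 7, 8, 9, 10]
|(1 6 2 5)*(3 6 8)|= |(1 8 3 6 2 5)|= 6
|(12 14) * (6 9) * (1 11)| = |(1 11)(6 9)(12 14)| = 2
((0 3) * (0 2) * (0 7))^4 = (7) = [0, 1, 2, 3, 4, 5, 6, 7]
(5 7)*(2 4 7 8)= (2 4 7 5 8)= [0, 1, 4, 3, 7, 8, 6, 5, 2]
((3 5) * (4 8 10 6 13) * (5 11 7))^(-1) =(3 5 7 11)(4 13 6 10 8) =[0, 1, 2, 5, 13, 7, 10, 11, 4, 9, 8, 3, 12, 6]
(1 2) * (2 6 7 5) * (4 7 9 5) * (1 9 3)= (1 6 3)(2 9 5)(4 7)= [0, 6, 9, 1, 7, 2, 3, 4, 8, 5]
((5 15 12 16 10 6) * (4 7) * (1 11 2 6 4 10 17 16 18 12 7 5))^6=(18)(1 2)(4 5 15 7 10)(6 11)=[0, 2, 1, 3, 5, 15, 11, 10, 8, 9, 4, 6, 12, 13, 14, 7, 16, 17, 18]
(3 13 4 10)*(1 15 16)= [0, 15, 2, 13, 10, 5, 6, 7, 8, 9, 3, 11, 12, 4, 14, 16, 1]= (1 15 16)(3 13 4 10)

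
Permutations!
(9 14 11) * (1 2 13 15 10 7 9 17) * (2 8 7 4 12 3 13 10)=(1 8 7 9 14 11 17)(2 10 4 12 3 13 15)=[0, 8, 10, 13, 12, 5, 6, 9, 7, 14, 4, 17, 3, 15, 11, 2, 16, 1]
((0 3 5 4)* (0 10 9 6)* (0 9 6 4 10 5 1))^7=(0 3 1)(4 10 9 5 6)=[3, 0, 2, 1, 10, 6, 4, 7, 8, 5, 9]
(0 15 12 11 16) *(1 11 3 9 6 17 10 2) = [15, 11, 1, 9, 4, 5, 17, 7, 8, 6, 2, 16, 3, 13, 14, 12, 0, 10] = (0 15 12 3 9 6 17 10 2 1 11 16)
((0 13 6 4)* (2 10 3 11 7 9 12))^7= (0 4 6 13)= [4, 1, 2, 3, 6, 5, 13, 7, 8, 9, 10, 11, 12, 0]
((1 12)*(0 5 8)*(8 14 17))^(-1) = (0 8 17 14 5)(1 12) = [8, 12, 2, 3, 4, 0, 6, 7, 17, 9, 10, 11, 1, 13, 5, 15, 16, 14]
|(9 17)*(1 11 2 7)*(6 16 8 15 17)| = 12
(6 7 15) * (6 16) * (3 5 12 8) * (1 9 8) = (1 9 8 3 5 12)(6 7 15 16) = [0, 9, 2, 5, 4, 12, 7, 15, 3, 8, 10, 11, 1, 13, 14, 16, 6]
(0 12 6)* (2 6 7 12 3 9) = (0 3 9 2 6)(7 12) = [3, 1, 6, 9, 4, 5, 0, 12, 8, 2, 10, 11, 7]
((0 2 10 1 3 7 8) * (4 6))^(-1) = (0 8 7 3 1 10 2)(4 6) = [8, 10, 0, 1, 6, 5, 4, 3, 7, 9, 2]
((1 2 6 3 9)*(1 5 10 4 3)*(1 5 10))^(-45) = (1 5 6 2)(3 4 10 9) = [0, 5, 1, 4, 10, 6, 2, 7, 8, 3, 9]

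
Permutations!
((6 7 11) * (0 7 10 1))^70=(0 10 11)(1 6 7)=[10, 6, 2, 3, 4, 5, 7, 1, 8, 9, 11, 0]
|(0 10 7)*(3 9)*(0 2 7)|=2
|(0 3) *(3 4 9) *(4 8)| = |(0 8 4 9 3)| = 5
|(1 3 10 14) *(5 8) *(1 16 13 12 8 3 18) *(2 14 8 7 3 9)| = |(1 18)(2 14 16 13 12 7 3 10 8 5 9)| = 22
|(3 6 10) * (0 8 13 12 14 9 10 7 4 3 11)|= |(0 8 13 12 14 9 10 11)(3 6 7 4)|= 8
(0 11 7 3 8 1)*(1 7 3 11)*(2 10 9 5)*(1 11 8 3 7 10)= (0 11 7 8 10 9 5 2 1)= [11, 0, 1, 3, 4, 2, 6, 8, 10, 5, 9, 7]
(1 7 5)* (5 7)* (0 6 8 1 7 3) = (0 6 8 1 5 7 3) = [6, 5, 2, 0, 4, 7, 8, 3, 1]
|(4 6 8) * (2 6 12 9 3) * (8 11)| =|(2 6 11 8 4 12 9 3)| =8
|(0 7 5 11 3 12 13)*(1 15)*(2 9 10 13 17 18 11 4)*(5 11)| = |(0 7 11 3 12 17 18 5 4 2 9 10 13)(1 15)| = 26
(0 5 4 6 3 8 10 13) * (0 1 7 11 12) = [5, 7, 2, 8, 6, 4, 3, 11, 10, 9, 13, 12, 0, 1] = (0 5 4 6 3 8 10 13 1 7 11 12)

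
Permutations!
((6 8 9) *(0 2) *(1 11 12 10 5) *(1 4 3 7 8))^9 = (0 2)(1 9 7 4 10 11 6 8 3 5 12) = [2, 9, 0, 5, 10, 12, 8, 4, 3, 7, 11, 6, 1]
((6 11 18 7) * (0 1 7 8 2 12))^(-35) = (0 1 7 6 11 18 8 2 12) = [1, 7, 12, 3, 4, 5, 11, 6, 2, 9, 10, 18, 0, 13, 14, 15, 16, 17, 8]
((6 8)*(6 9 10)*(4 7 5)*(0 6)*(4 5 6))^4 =(0 8 4 9 7 10 6) =[8, 1, 2, 3, 9, 5, 0, 10, 4, 7, 6]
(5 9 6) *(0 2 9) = (0 2 9 6 5) = [2, 1, 9, 3, 4, 0, 5, 7, 8, 6]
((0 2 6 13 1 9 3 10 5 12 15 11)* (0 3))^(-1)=(0 9 1 13 6 2)(3 11 15 12 5 10)=[9, 13, 0, 11, 4, 10, 2, 7, 8, 1, 3, 15, 5, 6, 14, 12]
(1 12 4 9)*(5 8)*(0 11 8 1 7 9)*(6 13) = (0 11 8 5 1 12 4)(6 13)(7 9) = [11, 12, 2, 3, 0, 1, 13, 9, 5, 7, 10, 8, 4, 6]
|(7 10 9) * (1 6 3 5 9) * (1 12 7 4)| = |(1 6 3 5 9 4)(7 10 12)| = 6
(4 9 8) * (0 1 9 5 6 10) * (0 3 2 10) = (0 1 9 8 4 5 6)(2 10 3) = [1, 9, 10, 2, 5, 6, 0, 7, 4, 8, 3]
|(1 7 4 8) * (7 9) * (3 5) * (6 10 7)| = 14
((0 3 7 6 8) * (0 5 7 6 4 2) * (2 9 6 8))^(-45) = (9) = [0, 1, 2, 3, 4, 5, 6, 7, 8, 9]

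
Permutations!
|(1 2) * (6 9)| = 2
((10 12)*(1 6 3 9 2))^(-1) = (1 2 9 3 6)(10 12) = [0, 2, 9, 6, 4, 5, 1, 7, 8, 3, 12, 11, 10]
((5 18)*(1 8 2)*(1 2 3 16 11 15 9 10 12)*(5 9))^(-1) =(1 12 10 9 18 5 15 11 16 3 8) =[0, 12, 2, 8, 4, 15, 6, 7, 1, 18, 9, 16, 10, 13, 14, 11, 3, 17, 5]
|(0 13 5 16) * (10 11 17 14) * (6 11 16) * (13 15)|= |(0 15 13 5 6 11 17 14 10 16)|= 10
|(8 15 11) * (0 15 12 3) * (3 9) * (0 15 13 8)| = 8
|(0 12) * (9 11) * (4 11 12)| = 5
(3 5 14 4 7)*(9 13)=(3 5 14 4 7)(9 13)=[0, 1, 2, 5, 7, 14, 6, 3, 8, 13, 10, 11, 12, 9, 4]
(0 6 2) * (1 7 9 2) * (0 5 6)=(1 7 9 2 5 6)=[0, 7, 5, 3, 4, 6, 1, 9, 8, 2]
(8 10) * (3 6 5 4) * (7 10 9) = (3 6 5 4)(7 10 8 9) = [0, 1, 2, 6, 3, 4, 5, 10, 9, 7, 8]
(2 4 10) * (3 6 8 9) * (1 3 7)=[0, 3, 4, 6, 10, 5, 8, 1, 9, 7, 2]=(1 3 6 8 9 7)(2 4 10)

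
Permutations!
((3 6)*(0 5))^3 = (0 5)(3 6) = [5, 1, 2, 6, 4, 0, 3]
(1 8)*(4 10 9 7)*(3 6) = (1 8)(3 6)(4 10 9 7) = [0, 8, 2, 6, 10, 5, 3, 4, 1, 7, 9]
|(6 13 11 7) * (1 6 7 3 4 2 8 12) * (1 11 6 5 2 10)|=|(1 5 2 8 12 11 3 4 10)(6 13)|=18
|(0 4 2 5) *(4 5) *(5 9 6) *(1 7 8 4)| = |(0 9 6 5)(1 7 8 4 2)| = 20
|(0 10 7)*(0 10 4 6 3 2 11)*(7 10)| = |(0 4 6 3 2 11)| = 6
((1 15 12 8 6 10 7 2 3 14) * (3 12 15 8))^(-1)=(15)(1 14 3 12 2 7 10 6 8)=[0, 14, 7, 12, 4, 5, 8, 10, 1, 9, 6, 11, 2, 13, 3, 15]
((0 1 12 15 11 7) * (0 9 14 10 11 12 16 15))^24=(0 12 15 16 1)(7 11 10 14 9)=[12, 0, 2, 3, 4, 5, 6, 11, 8, 7, 14, 10, 15, 13, 9, 16, 1]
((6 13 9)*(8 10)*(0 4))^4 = (6 13 9) = [0, 1, 2, 3, 4, 5, 13, 7, 8, 6, 10, 11, 12, 9]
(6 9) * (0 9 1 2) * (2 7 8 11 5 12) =(0 9 6 1 7 8 11 5 12 2) =[9, 7, 0, 3, 4, 12, 1, 8, 11, 6, 10, 5, 2]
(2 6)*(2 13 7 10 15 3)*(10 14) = (2 6 13 7 14 10 15 3) = [0, 1, 6, 2, 4, 5, 13, 14, 8, 9, 15, 11, 12, 7, 10, 3]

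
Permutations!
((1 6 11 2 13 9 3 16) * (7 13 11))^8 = (1 6 7 13 9 3 16) = [0, 6, 2, 16, 4, 5, 7, 13, 8, 3, 10, 11, 12, 9, 14, 15, 1]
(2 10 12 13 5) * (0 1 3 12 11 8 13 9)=(0 1 3 12 9)(2 10 11 8 13 5)=[1, 3, 10, 12, 4, 2, 6, 7, 13, 0, 11, 8, 9, 5]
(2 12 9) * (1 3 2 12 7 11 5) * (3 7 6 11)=(1 7 3 2 6 11 5)(9 12)=[0, 7, 6, 2, 4, 1, 11, 3, 8, 12, 10, 5, 9]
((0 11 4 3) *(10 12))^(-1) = (0 3 4 11)(10 12) = [3, 1, 2, 4, 11, 5, 6, 7, 8, 9, 12, 0, 10]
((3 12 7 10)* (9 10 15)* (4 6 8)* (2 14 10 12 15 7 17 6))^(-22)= (17)= [0, 1, 2, 3, 4, 5, 6, 7, 8, 9, 10, 11, 12, 13, 14, 15, 16, 17]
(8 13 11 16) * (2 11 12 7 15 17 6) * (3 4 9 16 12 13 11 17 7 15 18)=(2 17 6)(3 4 9 16 8 11 12 15 7 18)=[0, 1, 17, 4, 9, 5, 2, 18, 11, 16, 10, 12, 15, 13, 14, 7, 8, 6, 3]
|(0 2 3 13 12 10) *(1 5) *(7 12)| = 14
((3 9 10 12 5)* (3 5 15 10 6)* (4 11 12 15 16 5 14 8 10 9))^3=(3 12 14 15)(4 16 8 9)(5 10 6 11)=[0, 1, 2, 12, 16, 10, 11, 7, 9, 4, 6, 5, 14, 13, 15, 3, 8]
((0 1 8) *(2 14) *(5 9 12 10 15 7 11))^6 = (5 11 7 15 10 12 9) = [0, 1, 2, 3, 4, 11, 6, 15, 8, 5, 12, 7, 9, 13, 14, 10]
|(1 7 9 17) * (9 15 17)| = 4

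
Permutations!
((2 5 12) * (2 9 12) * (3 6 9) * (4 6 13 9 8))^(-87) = (2 5)(3 13 9 12) = [0, 1, 5, 13, 4, 2, 6, 7, 8, 12, 10, 11, 3, 9]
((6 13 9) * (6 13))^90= (13)= [0, 1, 2, 3, 4, 5, 6, 7, 8, 9, 10, 11, 12, 13]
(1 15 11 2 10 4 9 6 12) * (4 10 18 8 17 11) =[0, 15, 18, 3, 9, 5, 12, 7, 17, 6, 10, 2, 1, 13, 14, 4, 16, 11, 8] =(1 15 4 9 6 12)(2 18 8 17 11)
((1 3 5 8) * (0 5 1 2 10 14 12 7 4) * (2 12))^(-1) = (0 4 7 12 8 5)(1 3)(2 14 10) = [4, 3, 14, 1, 7, 0, 6, 12, 5, 9, 2, 11, 8, 13, 10]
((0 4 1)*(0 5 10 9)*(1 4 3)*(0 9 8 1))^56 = (10) = [0, 1, 2, 3, 4, 5, 6, 7, 8, 9, 10]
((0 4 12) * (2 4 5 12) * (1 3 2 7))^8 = (0 12 5)(1 4 3 7 2) = [12, 4, 1, 7, 3, 0, 6, 2, 8, 9, 10, 11, 5]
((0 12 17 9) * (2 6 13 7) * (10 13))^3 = [9, 1, 13, 3, 4, 5, 7, 10, 8, 17, 2, 11, 0, 6, 14, 15, 16, 12] = (0 9 17 12)(2 13 6 7 10)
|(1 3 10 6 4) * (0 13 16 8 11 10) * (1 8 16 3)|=|(16)(0 13 3)(4 8 11 10 6)|=15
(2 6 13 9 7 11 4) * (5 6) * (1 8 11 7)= (1 8 11 4 2 5 6 13 9)= [0, 8, 5, 3, 2, 6, 13, 7, 11, 1, 10, 4, 12, 9]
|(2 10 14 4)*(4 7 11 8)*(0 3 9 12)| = |(0 3 9 12)(2 10 14 7 11 8 4)| = 28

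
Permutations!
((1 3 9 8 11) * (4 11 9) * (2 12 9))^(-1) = (1 11 4 3)(2 8 9 12) = [0, 11, 8, 1, 3, 5, 6, 7, 9, 12, 10, 4, 2]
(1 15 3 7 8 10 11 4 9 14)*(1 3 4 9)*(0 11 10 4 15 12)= (15)(0 11 9 14 3 7 8 4 1 12)= [11, 12, 2, 7, 1, 5, 6, 8, 4, 14, 10, 9, 0, 13, 3, 15]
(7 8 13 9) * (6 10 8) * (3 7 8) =(3 7 6 10)(8 13 9) =[0, 1, 2, 7, 4, 5, 10, 6, 13, 8, 3, 11, 12, 9]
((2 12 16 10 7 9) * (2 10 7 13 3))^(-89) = (2 3 13 10 9 7 16 12) = [0, 1, 3, 13, 4, 5, 6, 16, 8, 7, 9, 11, 2, 10, 14, 15, 12]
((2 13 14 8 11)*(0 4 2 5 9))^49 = (0 14 9 13 5 2 11 4 8) = [14, 1, 11, 3, 8, 2, 6, 7, 0, 13, 10, 4, 12, 5, 9]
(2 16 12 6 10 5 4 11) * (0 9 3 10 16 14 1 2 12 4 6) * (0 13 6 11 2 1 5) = (0 9 3 10)(2 14 5 11 12 13 6 16 4) = [9, 1, 14, 10, 2, 11, 16, 7, 8, 3, 0, 12, 13, 6, 5, 15, 4]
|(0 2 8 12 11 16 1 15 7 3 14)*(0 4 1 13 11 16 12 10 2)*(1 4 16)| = |(1 15 7 3 14 16 13 11 12)(2 8 10)| = 9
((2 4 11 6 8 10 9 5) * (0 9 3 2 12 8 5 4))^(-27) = (0 12 9 8 4 10 11 3 6 2 5) = [12, 1, 5, 6, 10, 0, 2, 7, 4, 8, 11, 3, 9]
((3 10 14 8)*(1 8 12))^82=(1 14 3)(8 12 10)=[0, 14, 2, 1, 4, 5, 6, 7, 12, 9, 8, 11, 10, 13, 3]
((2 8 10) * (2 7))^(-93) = (2 7 10 8) = [0, 1, 7, 3, 4, 5, 6, 10, 2, 9, 8]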